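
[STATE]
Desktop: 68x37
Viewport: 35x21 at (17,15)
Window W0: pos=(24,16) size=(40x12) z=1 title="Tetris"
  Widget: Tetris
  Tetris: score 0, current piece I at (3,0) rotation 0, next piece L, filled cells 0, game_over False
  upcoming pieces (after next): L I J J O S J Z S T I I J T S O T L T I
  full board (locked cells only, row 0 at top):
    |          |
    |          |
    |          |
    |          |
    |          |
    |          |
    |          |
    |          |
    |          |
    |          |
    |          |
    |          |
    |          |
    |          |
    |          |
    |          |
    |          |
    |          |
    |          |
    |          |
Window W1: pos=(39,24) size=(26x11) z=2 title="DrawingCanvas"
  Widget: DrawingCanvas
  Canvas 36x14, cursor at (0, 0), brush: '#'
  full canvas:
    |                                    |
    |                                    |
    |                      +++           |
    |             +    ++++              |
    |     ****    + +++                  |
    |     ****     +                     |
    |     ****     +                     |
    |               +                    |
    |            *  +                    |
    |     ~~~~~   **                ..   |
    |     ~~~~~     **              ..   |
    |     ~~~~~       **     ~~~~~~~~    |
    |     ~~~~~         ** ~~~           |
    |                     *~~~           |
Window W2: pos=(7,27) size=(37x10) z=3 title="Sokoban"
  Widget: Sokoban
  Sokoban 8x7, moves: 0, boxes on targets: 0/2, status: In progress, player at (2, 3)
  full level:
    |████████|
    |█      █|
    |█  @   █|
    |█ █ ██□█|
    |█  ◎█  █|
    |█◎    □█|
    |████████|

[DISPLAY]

                                   
       ┏━━━━━━━━━━━━━━━━━━━━━━━━━━━
       ┃ Tetris                    
       ┠───────────────────────────
       ┃          │Next:           
       ┃          │  ▒             
       ┃          │▒▒▒             
       ┃          │                
       ┃          │                
       ┃          │   ┏━━━━━━━━━━━━
       ┃          │Sco┃ DrawingCanv
       ┃          │0  ┠────────────
━━━━━━━━━━━━━━━━━━━━━━━━━━┓        
                          ┃        
──────────────────────────┨        
                          ┃        
                          ┃ ****   
                          ┃ ****   
                          ┃ ****   
                          ┃━━━━━━━━
                          ┃        


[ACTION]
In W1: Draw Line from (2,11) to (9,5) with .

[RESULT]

                                   
       ┏━━━━━━━━━━━━━━━━━━━━━━━━━━━
       ┃ Tetris                    
       ┠───────────────────────────
       ┃          │Next:           
       ┃          │  ▒             
       ┃          │▒▒▒             
       ┃          │                
       ┃          │                
       ┃          │   ┏━━━━━━━━━━━━
       ┃          │Sco┃ DrawingCanv
       ┃          │0  ┠────────────
━━━━━━━━━━━━━━━━━━━━━━━━━━┓        
                          ┃        
──────────────────────────┨       .
                          ┃      . 
                          ┃ ****.  
                          ┃ ***.   
                          ┃ ***.   
                          ┃━━━━━━━━
                          ┃        


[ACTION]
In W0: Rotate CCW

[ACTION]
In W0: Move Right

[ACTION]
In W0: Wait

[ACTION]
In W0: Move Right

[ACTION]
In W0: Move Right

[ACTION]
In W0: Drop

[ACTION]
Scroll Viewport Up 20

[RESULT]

                                   
                                   
                                   
                                   
                                   
                                   
                                   
                                   
                                   
                                   
                                   
                                   
                                   
                                   
                                   
                                   
       ┏━━━━━━━━━━━━━━━━━━━━━━━━━━━
       ┃ Tetris                    
       ┠───────────────────────────
       ┃          │Next:           
       ┃          │  ▒             


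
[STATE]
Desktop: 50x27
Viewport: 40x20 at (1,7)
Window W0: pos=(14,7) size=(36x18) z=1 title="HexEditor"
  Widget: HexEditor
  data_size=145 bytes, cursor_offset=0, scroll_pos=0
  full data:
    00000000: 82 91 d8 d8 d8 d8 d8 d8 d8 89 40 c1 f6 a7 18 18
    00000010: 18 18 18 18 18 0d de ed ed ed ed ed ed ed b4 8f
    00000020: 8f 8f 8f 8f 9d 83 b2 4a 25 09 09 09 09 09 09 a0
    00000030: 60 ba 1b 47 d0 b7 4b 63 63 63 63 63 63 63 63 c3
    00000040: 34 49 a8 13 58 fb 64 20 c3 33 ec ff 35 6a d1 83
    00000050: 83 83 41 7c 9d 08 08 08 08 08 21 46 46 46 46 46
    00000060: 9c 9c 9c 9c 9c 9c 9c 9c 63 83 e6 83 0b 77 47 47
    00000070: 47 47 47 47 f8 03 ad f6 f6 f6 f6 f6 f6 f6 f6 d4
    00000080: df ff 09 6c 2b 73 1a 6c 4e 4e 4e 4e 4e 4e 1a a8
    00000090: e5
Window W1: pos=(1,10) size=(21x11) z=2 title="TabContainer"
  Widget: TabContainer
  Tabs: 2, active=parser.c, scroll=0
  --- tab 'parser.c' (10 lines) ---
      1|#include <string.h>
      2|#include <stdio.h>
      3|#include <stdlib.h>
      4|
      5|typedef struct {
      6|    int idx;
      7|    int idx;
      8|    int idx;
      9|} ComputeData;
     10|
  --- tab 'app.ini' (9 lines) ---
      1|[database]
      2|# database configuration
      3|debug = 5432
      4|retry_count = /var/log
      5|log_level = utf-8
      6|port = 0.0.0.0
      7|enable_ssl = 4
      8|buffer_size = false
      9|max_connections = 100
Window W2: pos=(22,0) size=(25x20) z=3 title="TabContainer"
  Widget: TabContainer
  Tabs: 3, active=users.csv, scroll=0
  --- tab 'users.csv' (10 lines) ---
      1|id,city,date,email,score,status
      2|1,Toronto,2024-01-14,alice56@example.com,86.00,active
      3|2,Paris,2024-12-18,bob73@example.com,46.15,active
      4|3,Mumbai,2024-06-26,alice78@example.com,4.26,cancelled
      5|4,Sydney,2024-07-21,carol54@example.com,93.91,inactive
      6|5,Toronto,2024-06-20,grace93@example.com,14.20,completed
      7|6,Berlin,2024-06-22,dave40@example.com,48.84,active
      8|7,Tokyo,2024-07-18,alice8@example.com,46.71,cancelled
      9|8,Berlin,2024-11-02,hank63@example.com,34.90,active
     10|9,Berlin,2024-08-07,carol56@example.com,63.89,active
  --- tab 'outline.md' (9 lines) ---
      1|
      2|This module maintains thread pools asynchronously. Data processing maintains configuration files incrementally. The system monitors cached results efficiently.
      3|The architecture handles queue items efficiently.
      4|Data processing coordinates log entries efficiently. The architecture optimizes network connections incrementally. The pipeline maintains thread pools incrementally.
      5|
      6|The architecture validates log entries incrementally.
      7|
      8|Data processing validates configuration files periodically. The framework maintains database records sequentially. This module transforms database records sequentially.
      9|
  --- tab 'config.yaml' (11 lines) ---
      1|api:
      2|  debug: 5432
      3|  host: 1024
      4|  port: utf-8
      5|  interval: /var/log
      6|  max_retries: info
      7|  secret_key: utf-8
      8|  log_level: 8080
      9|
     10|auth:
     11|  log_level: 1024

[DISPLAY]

             ┏━━━━━━━┃2,Paris,2024-12-18
             ┃ HexEdi┃3,Mumbai,2024-06-2
             ┠───────┃4,Sydney,2024-07-2
┏━━━━━━━━━━━━━━━━━━━┓┃5,Toronto,2024-06-
┃ TabContainer      ┃┃6,Berlin,2024-06-2
┠───────────────────┨┃7,Tokyo,2024-07-18
┃[parser.c]│ app.ini┃┃8,Berlin,2024-11-0
┃───────────────────┃┃9,Berlin,2024-08-0
┃#include <string.h>┃┃                  
┃#include <stdio.h> ┃┃                  
┃#include <stdlib.h>┃┃                  
┃                   ┃┃                  
┃typedef struct {   ┃┗━━━━━━━━━━━━━━━━━━
┗━━━━━━━━━━━━━━━━━━━┛                   
             ┃                          
             ┃                          
             ┃                          
             ┗━━━━━━━━━━━━━━━━━━━━━━━━━━
                                        
                                        


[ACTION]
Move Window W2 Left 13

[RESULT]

        ┃2,Paris,2024-12-18,bob7┃━━━━━━━
        ┃3,Mumbai,2024-06-26,ali┃       
        ┃4,Sydney,2024-07-21,car┃───────
┏━━━━━━━┃5,Toronto,2024-06-20,gr┃d8 d8 d
┃ TabCon┃6,Berlin,2024-06-22,dav┃18 18 0
┠───────┃7,Tokyo,2024-07-18,alic┃8f 9d 8
┃[parser┃8,Berlin,2024-11-02,han┃47 d0 b
┃───────┃9,Berlin,2024-08-07,car┃13 58 f
┃#includ┃                       ┃7c 9d 0
┃#includ┃                       ┃9c 9c 9
┃#includ┃                       ┃47 f8 0
┃       ┃                       ┃6c 2b 7
┃typedef┗━━━━━━━━━━━━━━━━━━━━━━━┛       
┗━━━━━━━━━━━━━━━━━━━┛                   
             ┃                          
             ┃                          
             ┃                          
             ┗━━━━━━━━━━━━━━━━━━━━━━━━━━
                                        
                                        


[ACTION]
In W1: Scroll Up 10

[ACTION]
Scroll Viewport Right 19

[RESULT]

2,Paris,2024-12-18,bob7┃━━━━━━━━━━━━━━━┓
3,Mumbai,2024-06-26,ali┃               ┃
4,Sydney,2024-07-21,car┃───────────────┨
5,Toronto,2024-06-20,gr┃d8 d8 d8 d8 d8 ┃
6,Berlin,2024-06-22,dav┃18 18 0d de ed ┃
7,Tokyo,2024-07-18,alic┃8f 9d 83 b2 4a ┃
8,Berlin,2024-11-02,han┃47 d0 b7 4b 63 ┃
9,Berlin,2024-08-07,car┃13 58 fb 64 20 ┃
                       ┃7c 9d 08 08 08 ┃
                       ┃9c 9c 9c 9c 9c ┃
                       ┃47 f8 03 ad f6 ┃
                       ┃6c 2b 73 1a 6c ┃
━━━━━━━━━━━━━━━━━━━━━━━┛               ┃
━━━━━━━━━━━┛                           ┃
    ┃                                  ┃
    ┃                                  ┃
    ┃                                  ┃
    ┗━━━━━━━━━━━━━━━━━━━━━━━━━━━━━━━━━━┛
                                        
                                        


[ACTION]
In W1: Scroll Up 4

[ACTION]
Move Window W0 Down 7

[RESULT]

2,Paris,2024-12-18,bob7┃                
3,Mumbai,2024-06-26,ali┃                
4,Sydney,2024-07-21,car┃━━━━━━━━━━━━━━━┓
5,Toronto,2024-06-20,gr┃               ┃
6,Berlin,2024-06-22,dav┃───────────────┨
7,Tokyo,2024-07-18,alic┃d8 d8 d8 d8 d8 ┃
8,Berlin,2024-11-02,han┃18 18 0d de ed ┃
9,Berlin,2024-08-07,car┃8f 9d 83 b2 4a ┃
                       ┃47 d0 b7 4b 63 ┃
                       ┃13 58 fb 64 20 ┃
                       ┃7c 9d 08 08 08 ┃
                       ┃9c 9c 9c 9c 9c ┃
━━━━━━━━━━━━━━━━━━━━━━━┛47 f8 03 ad f6 ┃
━━━━━━━━━━━┛0  df ff 09 6c 2b 73 1a 6c ┃
    ┃00000090  e5                      ┃
    ┃                                  ┃
    ┃                                  ┃
    ┃                                  ┃
    ┃                                  ┃
    ┗━━━━━━━━━━━━━━━━━━━━━━━━━━━━━━━━━━┛


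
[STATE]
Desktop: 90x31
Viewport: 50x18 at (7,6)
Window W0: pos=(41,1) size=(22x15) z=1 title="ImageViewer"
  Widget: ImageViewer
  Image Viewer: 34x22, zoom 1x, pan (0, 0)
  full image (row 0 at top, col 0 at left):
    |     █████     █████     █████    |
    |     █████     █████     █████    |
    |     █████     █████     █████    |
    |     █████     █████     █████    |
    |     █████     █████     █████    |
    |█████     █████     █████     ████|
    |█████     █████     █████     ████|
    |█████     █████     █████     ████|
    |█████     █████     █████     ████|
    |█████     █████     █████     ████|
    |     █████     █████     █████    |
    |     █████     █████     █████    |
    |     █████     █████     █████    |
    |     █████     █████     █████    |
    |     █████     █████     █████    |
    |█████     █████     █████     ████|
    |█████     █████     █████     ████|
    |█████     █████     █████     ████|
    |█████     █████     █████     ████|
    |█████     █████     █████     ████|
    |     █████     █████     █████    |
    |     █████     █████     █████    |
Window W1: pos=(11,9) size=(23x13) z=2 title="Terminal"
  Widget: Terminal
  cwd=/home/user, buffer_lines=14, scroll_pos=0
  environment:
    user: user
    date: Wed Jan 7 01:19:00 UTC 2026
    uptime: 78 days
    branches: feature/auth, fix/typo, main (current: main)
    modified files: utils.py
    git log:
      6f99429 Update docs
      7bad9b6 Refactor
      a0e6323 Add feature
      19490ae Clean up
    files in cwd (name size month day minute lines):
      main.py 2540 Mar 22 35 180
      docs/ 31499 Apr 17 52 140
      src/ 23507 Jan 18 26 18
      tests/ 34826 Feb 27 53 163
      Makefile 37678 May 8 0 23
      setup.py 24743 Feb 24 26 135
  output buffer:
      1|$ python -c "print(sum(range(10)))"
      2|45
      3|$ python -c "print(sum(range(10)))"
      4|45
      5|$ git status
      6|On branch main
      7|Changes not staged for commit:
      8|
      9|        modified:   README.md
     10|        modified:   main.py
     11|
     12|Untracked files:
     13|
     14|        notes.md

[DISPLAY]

                                  ┃     █████     
                                  ┃     █████     
                                  ┃     █████     
    ┏━━━━━━━━━━━━━━━━━━━━━┓       ┃█████     █████
    ┃ Terminal            ┃       ┃█████     █████
    ┠─────────────────────┨       ┃█████     █████
    ┃$ python -c "print(su┃       ┃█████     █████
    ┃45                   ┃       ┃█████     █████
    ┃$ python -c "print(su┃       ┃     █████     
    ┃45                   ┃       ┗━━━━━━━━━━━━━━━
    ┃$ git status         ┃                       
    ┃On branch main       ┃                       
    ┃Changes not staged fo┃                       
    ┃                     ┃                       
    ┃        modified:   R┃                       
    ┗━━━━━━━━━━━━━━━━━━━━━┛                       
                                                  
                                                  


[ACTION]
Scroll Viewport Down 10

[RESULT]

    ┃45                   ┃       ┃█████     █████
    ┃$ python -c "print(su┃       ┃     █████     
    ┃45                   ┃       ┗━━━━━━━━━━━━━━━
    ┃$ git status         ┃                       
    ┃On branch main       ┃                       
    ┃Changes not staged fo┃                       
    ┃                     ┃                       
    ┃        modified:   R┃                       
    ┗━━━━━━━━━━━━━━━━━━━━━┛                       
                                                  
                                                  
                                                  
                                                  
                                                  
                                                  
                                                  
                                                  
                                                  


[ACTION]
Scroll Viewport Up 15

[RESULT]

                                                  
                                  ┏━━━━━━━━━━━━━━━
                                  ┃ ImageViewer   
                                  ┠───────────────
                                  ┃     █████     
                                  ┃     █████     
                                  ┃     █████     
                                  ┃     █████     
                                  ┃     █████     
    ┏━━━━━━━━━━━━━━━━━━━━━┓       ┃█████     █████
    ┃ Terminal            ┃       ┃█████     █████
    ┠─────────────────────┨       ┃█████     █████
    ┃$ python -c "print(su┃       ┃█████     █████
    ┃45                   ┃       ┃█████     █████
    ┃$ python -c "print(su┃       ┃     █████     
    ┃45                   ┃       ┗━━━━━━━━━━━━━━━
    ┃$ git status         ┃                       
    ┃On branch main       ┃                       


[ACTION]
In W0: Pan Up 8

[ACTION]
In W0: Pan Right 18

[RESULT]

                                                  
                                  ┏━━━━━━━━━━━━━━━
                                  ┃ ImageViewer   
                                  ┠───────────────
                                  ┃██     █████   
                                  ┃██     █████   
                                  ┃██     █████   
                                  ┃██     █████   
                                  ┃██     █████   
    ┏━━━━━━━━━━━━━━━━━━━━━┓       ┃  █████     ███
    ┃ Terminal            ┃       ┃  █████     ███
    ┠─────────────────────┨       ┃  █████     ███
    ┃$ python -c "print(su┃       ┃  █████     ███
    ┃45                   ┃       ┃  █████     ███
    ┃$ python -c "print(su┃       ┃██     █████   
    ┃45                   ┃       ┗━━━━━━━━━━━━━━━
    ┃$ git status         ┃                       
    ┃On branch main       ┃                       


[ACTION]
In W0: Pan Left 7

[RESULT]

                                                  
                                  ┏━━━━━━━━━━━━━━━
                                  ┃ ImageViewer   
                                  ┠───────────────
                                  ┃    █████     █
                                  ┃    █████     █
                                  ┃    █████     █
                                  ┃    █████     █
                                  ┃    █████     █
    ┏━━━━━━━━━━━━━━━━━━━━━┓       ┃████     █████ 
    ┃ Terminal            ┃       ┃████     █████ 
    ┠─────────────────────┨       ┃████     █████ 
    ┃$ python -c "print(su┃       ┃████     █████ 
    ┃45                   ┃       ┃████     █████ 
    ┃$ python -c "print(su┃       ┃    █████     █
    ┃45                   ┃       ┗━━━━━━━━━━━━━━━
    ┃$ git status         ┃                       
    ┃On branch main       ┃                       


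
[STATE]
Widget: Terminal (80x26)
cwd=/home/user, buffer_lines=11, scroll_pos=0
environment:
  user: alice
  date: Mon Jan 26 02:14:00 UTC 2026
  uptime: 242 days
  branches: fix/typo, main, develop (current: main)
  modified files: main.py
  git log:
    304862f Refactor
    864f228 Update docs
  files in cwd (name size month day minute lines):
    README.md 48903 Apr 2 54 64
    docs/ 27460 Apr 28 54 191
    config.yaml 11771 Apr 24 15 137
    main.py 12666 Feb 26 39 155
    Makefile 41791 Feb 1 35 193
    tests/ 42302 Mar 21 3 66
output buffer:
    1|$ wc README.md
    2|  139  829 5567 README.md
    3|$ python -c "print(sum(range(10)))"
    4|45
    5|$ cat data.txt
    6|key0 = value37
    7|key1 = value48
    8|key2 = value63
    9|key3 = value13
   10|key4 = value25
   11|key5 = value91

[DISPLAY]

$ wc README.md                                                                  
  139  829 5567 README.md                                                       
$ python -c "print(sum(range(10)))"                                             
45                                                                              
$ cat data.txt                                                                  
key0 = value37                                                                  
key1 = value48                                                                  
key2 = value63                                                                  
key3 = value13                                                                  
key4 = value25                                                                  
key5 = value91                                                                  
$ █                                                                             
                                                                                
                                                                                
                                                                                
                                                                                
                                                                                
                                                                                
                                                                                
                                                                                
                                                                                
                                                                                
                                                                                
                                                                                
                                                                                
                                                                                


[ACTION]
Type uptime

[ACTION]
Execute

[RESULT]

$ wc README.md                                                                  
  139  829 5567 README.md                                                       
$ python -c "print(sum(range(10)))"                                             
45                                                                              
$ cat data.txt                                                                  
key0 = value37                                                                  
key1 = value48                                                                  
key2 = value63                                                                  
key3 = value13                                                                  
key4 = value25                                                                  
key5 = value91                                                                  
$ uptime                                                                        
 10:00  up 242 days                                                             
$ █                                                                             
                                                                                
                                                                                
                                                                                
                                                                                
                                                                                
                                                                                
                                                                                
                                                                                
                                                                                
                                                                                
                                                                                
                                                                                


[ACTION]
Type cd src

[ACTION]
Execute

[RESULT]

$ wc README.md                                                                  
  139  829 5567 README.md                                                       
$ python -c "print(sum(range(10)))"                                             
45                                                                              
$ cat data.txt                                                                  
key0 = value37                                                                  
key1 = value48                                                                  
key2 = value63                                                                  
key3 = value13                                                                  
key4 = value25                                                                  
key5 = value91                                                                  
$ uptime                                                                        
 10:00  up 242 days                                                             
$ cd src                                                                        
                                                                                
$ █                                                                             
                                                                                
                                                                                
                                                                                
                                                                                
                                                                                
                                                                                
                                                                                
                                                                                
                                                                                
                                                                                


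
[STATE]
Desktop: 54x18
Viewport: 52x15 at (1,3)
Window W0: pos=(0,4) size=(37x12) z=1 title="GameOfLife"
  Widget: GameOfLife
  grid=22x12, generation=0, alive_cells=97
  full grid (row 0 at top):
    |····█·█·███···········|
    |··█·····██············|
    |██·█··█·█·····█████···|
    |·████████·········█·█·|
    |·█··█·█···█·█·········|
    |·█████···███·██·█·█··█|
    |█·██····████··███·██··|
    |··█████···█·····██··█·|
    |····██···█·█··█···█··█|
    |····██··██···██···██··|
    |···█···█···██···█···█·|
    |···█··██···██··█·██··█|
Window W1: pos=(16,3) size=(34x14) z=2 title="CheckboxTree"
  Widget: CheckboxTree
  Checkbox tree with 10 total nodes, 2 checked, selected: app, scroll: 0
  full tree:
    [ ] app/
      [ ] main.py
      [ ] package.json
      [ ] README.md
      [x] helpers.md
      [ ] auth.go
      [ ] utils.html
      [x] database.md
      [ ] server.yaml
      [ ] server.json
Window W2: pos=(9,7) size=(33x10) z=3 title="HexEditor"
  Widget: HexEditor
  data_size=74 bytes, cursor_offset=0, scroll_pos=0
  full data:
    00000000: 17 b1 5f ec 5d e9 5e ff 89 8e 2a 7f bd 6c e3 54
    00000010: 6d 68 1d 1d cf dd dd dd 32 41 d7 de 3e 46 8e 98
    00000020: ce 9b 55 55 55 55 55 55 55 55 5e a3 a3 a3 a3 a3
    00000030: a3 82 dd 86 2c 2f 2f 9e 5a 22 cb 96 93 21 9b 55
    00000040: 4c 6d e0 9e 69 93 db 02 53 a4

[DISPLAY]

               ┏━━━━━━━━━━━━━━━━━━━━━━━━━━━━━━━━┓   
━━━━━━━━━━━━━━━┃ CheckboxTree                   ┃   
 GameOfLife    ┠────────────────────────────────┨   
───────────────┃>[-] app/                       ┃   
Gen: 0  ┏━━━━━━━━━━━━━━━━━━━━━━━━━━━━━━━┓       ┃   
██·█··█·┃ HexEditor                     ┃       ┃   
·███████┠───────────────────────────────┨       ┃   
·█··█·█·┃00000000  17 b1 5f ec 5d e9 5e ┃       ┃   
·█████··┃00000010  6d 68 1d 1d cf dd dd ┃       ┃   
█·██····┃00000020  ce 9b 55 55 55 55 55 ┃       ┃   
··█████·┃00000030  a3 82 dd 86 2c 2f 2f ┃       ┃   
····██··┃00000040  4c 6d e0 9e 69 93 db ┃       ┃   
━━━━━━━━┃                               ┃       ┃   
        ┗━━━━━━━━━━━━━━━━━━━━━━━━━━━━━━━┛━━━━━━━┛   
                                                    


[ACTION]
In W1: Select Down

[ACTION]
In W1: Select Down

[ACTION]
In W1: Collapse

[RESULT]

               ┏━━━━━━━━━━━━━━━━━━━━━━━━━━━━━━━━┓   
━━━━━━━━━━━━━━━┃ CheckboxTree                   ┃   
 GameOfLife    ┠────────────────────────────────┨   
───────────────┃ [-] app/                       ┃   
Gen: 0  ┏━━━━━━━━━━━━━━━━━━━━━━━━━━━━━━━┓       ┃   
██·█··█·┃ HexEditor                     ┃       ┃   
·███████┠───────────────────────────────┨       ┃   
·█··█·█·┃00000000  17 b1 5f ec 5d e9 5e ┃       ┃   
·█████··┃00000010  6d 68 1d 1d cf dd dd ┃       ┃   
█·██····┃00000020  ce 9b 55 55 55 55 55 ┃       ┃   
··█████·┃00000030  a3 82 dd 86 2c 2f 2f ┃       ┃   
····██··┃00000040  4c 6d e0 9e 69 93 db ┃       ┃   
━━━━━━━━┃                               ┃       ┃   
        ┗━━━━━━━━━━━━━━━━━━━━━━━━━━━━━━━┛━━━━━━━┛   
                                                    


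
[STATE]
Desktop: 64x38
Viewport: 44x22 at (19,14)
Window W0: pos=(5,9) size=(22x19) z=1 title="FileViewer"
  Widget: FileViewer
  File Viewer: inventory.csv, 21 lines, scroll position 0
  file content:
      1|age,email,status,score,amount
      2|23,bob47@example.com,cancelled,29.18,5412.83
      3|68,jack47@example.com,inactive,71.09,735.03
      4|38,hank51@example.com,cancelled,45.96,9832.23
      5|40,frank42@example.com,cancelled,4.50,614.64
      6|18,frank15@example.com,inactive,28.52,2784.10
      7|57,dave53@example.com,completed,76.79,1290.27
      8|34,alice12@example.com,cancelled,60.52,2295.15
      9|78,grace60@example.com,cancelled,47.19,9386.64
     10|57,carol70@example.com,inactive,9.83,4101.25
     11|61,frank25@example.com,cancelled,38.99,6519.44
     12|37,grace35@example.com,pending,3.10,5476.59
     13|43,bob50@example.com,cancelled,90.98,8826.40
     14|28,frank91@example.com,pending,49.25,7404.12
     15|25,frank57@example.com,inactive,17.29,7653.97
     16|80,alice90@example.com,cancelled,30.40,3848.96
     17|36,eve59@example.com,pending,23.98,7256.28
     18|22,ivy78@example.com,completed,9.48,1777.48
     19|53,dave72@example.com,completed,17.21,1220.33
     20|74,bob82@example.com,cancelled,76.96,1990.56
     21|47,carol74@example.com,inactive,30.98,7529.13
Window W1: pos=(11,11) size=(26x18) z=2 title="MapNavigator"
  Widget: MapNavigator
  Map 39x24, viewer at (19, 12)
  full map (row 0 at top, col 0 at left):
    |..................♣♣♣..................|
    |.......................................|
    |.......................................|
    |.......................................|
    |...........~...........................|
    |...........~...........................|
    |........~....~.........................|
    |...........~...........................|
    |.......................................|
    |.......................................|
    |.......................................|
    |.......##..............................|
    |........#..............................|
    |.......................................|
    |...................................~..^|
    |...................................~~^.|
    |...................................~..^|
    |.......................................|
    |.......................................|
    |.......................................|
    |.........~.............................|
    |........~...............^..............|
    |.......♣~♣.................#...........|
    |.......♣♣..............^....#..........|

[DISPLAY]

.................┃                          
.................┃                          
.................┃                          
.................┃                          
.................┃                          
.................┃                          
.................┃                          
.....@...........┃                          
.................┃                          
.................┃                          
.................┃                          
.................┃                          
.................┃                          
.................┃                          
━━━━━━━━━━━━━━━━━┛                          
                                            
                                            
                                            
                                            
                                            
                                            
                                            


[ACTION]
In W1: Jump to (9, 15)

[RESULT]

.................┃                          
.................┃                          
.................┃                          
...##............┃                          
....#............┃                          
.................┃                          
.................┃                          
.....@...........┃                          
.................┃                          
.................┃                          
.................┃                          
.................┃                          
.....~...........┃                          
....~............┃                          
━━━━━━━━━━━━━━━━━┛                          
                                            
                                            
                                            
                                            
                                            
                                            
                                            


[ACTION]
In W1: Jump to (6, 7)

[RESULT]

.................┃                          
.................┃                          
.................┃                          
.................┃                          
..........~......┃                          
..........~......┃                          
.......~....~....┃                          
.....@....~......┃                          
.................┃                          
.................┃                          
.................┃                          
......##.........┃                          
.......#.........┃                          
.................┃                          
━━━━━━━━━━━━━━━━━┛                          
                                            
                                            
                                            
                                            
                                            
                                            
                                            


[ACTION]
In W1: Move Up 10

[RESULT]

                 ┃                          
                 ┃                          
                 ┃                          
                 ┃                          
                 ┃                          
                 ┃                          
                 ┃                          
.....@...........┃                          
.................┃                          
.................┃                          
.................┃                          
..........~......┃                          
..........~......┃                          
.......~....~....┃                          
━━━━━━━━━━━━━━━━━┛                          
                                            
                                            
                                            
                                            
                                            
                                            
                                            


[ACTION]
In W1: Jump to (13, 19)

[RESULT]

#................┃                          
.................┃                          
.................┃                          
.................┃                          
.................┃                          
.................┃                          
.................┃                          
.....@...........┃                          
.~...............┃                          
~...............^┃                          
~♣...............┃                          
♣..............^.┃                          
                 ┃                          
                 ┃                          
━━━━━━━━━━━━━━━━━┛                          
                                            
                                            
                                            
                                            
                                            
                                            
                                            
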